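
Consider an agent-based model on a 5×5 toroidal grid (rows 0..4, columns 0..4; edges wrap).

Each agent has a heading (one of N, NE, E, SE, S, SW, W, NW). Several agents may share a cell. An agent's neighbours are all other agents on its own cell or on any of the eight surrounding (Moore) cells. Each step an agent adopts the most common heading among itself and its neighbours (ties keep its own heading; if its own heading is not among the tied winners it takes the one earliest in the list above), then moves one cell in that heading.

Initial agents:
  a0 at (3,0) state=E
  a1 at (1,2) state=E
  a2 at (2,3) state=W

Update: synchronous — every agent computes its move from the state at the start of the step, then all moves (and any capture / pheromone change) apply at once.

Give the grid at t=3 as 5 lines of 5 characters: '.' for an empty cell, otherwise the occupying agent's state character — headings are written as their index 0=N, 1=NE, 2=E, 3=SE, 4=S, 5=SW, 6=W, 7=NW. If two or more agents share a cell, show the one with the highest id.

.....
2....
....2
...2.
.....

t=1: a0@(3,1):E a1@(1,3):E a2@(2,2):W
t=2: a0@(3,2):E a1@(1,4):E a2@(2,3):E
t=3: a0@(3,3):E a1@(1,0):E a2@(2,4):E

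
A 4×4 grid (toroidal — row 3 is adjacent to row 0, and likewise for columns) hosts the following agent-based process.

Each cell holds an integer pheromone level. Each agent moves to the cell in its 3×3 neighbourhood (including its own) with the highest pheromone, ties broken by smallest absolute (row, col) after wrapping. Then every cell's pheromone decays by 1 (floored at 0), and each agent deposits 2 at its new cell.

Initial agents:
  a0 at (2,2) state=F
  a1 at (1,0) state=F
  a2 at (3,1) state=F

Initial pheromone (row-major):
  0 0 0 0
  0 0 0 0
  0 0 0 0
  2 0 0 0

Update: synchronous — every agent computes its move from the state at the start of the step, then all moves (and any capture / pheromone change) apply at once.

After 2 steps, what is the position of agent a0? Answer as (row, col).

t=1: a0@(1,1) a1@(0,0) a2@(3,0) | pheromone: 2 0 0 0 / 0 2 0 0 / 0 0 0 0 / 3 0 0 0
t=2: a0@(0,0) a1@(3,0) a2@(3,0) | pheromone: 3 0 0 0 / 0 1 0 0 / 0 0 0 0 / 6 0 0 0

(0, 0)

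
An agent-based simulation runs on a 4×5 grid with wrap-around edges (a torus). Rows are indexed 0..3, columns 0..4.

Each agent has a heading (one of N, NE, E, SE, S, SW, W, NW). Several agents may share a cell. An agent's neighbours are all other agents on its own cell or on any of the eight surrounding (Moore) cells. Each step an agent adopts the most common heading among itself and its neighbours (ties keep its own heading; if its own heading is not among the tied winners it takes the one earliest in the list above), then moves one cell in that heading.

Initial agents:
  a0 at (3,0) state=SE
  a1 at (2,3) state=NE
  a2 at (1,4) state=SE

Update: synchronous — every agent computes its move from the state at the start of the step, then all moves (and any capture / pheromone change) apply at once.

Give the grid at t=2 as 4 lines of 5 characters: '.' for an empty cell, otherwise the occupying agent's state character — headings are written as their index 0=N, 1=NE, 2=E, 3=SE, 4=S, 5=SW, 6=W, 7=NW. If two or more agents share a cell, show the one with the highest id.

1....
..3..
.....
.3...

t=1: a0@(0,1):SE a1@(1,4):NE a2@(2,0):SE
t=2: a0@(1,2):SE a1@(0,0):NE a2@(3,1):SE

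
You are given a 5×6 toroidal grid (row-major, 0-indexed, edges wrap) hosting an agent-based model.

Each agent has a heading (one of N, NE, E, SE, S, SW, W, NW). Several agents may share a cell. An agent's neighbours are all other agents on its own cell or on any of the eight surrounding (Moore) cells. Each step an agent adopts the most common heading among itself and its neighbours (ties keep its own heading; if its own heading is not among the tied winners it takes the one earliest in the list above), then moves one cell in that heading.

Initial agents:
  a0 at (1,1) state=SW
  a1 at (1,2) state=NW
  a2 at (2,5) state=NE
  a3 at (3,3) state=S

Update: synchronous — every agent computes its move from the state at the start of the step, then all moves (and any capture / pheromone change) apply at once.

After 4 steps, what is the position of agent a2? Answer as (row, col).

t=1: a0@(2,0):SW a1@(0,1):NW a2@(1,0):NE a3@(4,3):S
t=2: a0@(3,5):SW a1@(4,0):NW a2@(0,1):NE a3@(0,3):S
t=3: a0@(4,4):SW a1@(3,5):NW a2@(4,2):NE a3@(1,3):S
t=4: a0@(0,3):SW a1@(2,4):NW a2@(3,3):NE a3@(2,3):S

(3, 3)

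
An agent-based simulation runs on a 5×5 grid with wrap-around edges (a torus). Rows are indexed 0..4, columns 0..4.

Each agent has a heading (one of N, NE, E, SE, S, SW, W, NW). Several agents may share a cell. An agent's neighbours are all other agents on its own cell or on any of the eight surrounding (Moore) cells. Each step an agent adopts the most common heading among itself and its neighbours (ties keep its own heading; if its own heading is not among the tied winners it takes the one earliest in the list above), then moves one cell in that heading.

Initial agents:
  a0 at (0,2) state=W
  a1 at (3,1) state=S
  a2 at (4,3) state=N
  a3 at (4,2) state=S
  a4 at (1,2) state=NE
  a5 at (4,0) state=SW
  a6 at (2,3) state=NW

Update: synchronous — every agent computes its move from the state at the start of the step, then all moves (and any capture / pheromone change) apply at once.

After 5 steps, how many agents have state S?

t=1: a0@(0,1):W a1@(4,1):S a2@(3,3):N a3@(0,2):S a4@(0,3):NE a5@(0,4):SW a6@(1,2):NW
t=2: a0@(1,1):S a1@(0,1):S a2@(2,3):N a3@(1,2):S a4@(4,4):NE a5@(1,3):SW a6@(0,1):NW
t=3: a0@(2,1):S a1@(1,1):S a2@(1,3):N a3@(2,2):S a4@(3,0):NE a5@(2,2):SW a6@(1,1):S
t=4: a0@(3,1):S a1@(2,1):S a2@(0,3):N a3@(3,2):S a4@(2,1):NE a5@(3,2):S a6@(2,1):S
t=5: a0@(4,1):S a1@(3,1):S a2@(4,3):N a3@(4,2):S a4@(3,1):S a5@(4,2):S a6@(3,1):S

6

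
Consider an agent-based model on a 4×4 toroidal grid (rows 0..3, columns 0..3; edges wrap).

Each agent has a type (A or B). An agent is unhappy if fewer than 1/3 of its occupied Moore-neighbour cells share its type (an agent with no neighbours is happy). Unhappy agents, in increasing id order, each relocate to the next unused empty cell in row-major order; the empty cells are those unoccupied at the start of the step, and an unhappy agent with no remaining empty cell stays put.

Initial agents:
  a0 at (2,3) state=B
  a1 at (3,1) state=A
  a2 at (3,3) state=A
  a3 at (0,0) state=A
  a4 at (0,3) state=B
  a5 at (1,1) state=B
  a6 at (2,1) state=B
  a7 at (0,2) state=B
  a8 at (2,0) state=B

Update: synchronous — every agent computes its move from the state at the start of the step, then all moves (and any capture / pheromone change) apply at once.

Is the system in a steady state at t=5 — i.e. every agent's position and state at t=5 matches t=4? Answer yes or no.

no

t=1: a0@(2,3):B a1@(0,1):A a2@(1,0):A a3@(0,0):A a4@(0,3):B a5@(1,1):B a6@(2,1):B a7@(0,2):B a8@(2,0):B
t=2: a0@(2,3):B a1@(0,1):A a2@(1,2):A a3@(0,0):A a4@(0,3):B a5@(1,1):B a6@(2,1):B a7@(0,2):B a8@(2,0):B
t=3: a0@(2,3):B a1@(0,1):A a2@(1,0):A a3@(0,0):A a4@(0,3):B a5@(1,1):B a6@(2,1):B a7@(0,2):B a8@(2,0):B
t=4: a0@(2,3):B a1@(0,1):A a2@(1,2):A a3@(0,0):A a4@(0,3):B a5@(1,1):B a6@(2,1):B a7@(0,2):B a8@(2,0):B
t=5: a0@(2,3):B a1@(0,1):A a2@(1,0):A a3@(0,0):A a4@(0,3):B a5@(1,1):B a6@(2,1):B a7@(0,2):B a8@(2,0):B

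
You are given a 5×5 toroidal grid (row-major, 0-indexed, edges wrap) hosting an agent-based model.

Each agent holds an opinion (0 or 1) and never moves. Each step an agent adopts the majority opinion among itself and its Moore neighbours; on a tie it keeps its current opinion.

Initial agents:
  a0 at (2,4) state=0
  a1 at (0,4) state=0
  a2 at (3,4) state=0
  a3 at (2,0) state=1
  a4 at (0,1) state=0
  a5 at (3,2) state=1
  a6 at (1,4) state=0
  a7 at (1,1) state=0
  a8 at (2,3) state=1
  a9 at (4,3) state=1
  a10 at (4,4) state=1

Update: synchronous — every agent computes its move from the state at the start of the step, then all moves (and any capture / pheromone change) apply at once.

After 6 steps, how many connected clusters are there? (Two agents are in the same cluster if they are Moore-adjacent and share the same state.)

t=1: a0@(2,4):0 a1@(0,4):0 a2@(3,4):1 a3@(2,0):0 a4@(0,1):0 a5@(3,2):1 a6@(1,4):0 a7@(1,1):0 a8@(2,3):0 a9@(4,3):1 a10@(4,4):1
t=2: (unchanged — steady state)

2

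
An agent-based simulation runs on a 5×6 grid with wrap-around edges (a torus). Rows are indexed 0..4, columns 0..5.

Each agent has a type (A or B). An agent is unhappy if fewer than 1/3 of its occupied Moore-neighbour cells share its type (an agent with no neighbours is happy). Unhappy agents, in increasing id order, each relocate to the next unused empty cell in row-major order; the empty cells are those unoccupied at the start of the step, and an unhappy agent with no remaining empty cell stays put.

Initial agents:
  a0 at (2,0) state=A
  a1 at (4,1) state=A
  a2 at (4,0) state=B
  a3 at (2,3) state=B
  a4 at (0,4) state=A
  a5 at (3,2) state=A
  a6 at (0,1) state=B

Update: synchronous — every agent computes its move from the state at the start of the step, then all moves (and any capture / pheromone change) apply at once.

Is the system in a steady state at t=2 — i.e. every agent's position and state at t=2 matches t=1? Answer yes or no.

no

t=1: a0@(2,0):A a1@(4,1):A a2@(4,0):B a3@(0,0):B a4@(0,4):A a5@(3,2):A a6@(0,1):B
t=2: a0@(2,0):A a1@(0,2):A a2@(4,0):B a3@(0,0):B a4@(0,4):A a5@(3,2):A a6@(0,1):B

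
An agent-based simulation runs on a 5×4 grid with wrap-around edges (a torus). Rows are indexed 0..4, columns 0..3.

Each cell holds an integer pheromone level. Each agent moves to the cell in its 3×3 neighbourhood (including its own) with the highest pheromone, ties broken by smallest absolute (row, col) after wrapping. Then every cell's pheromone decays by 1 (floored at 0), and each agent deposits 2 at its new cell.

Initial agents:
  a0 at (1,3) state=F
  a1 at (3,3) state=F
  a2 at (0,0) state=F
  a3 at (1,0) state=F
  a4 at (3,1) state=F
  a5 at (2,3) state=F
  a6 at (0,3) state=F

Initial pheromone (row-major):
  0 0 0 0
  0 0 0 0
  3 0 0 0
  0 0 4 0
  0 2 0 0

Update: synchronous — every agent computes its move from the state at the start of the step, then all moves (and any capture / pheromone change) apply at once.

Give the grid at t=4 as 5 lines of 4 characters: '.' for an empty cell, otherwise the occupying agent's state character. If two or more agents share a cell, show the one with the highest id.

....
....
F...
..F.
....

t=1: a0@(2,0) a1@(3,2) a2@(4,1) a3@(2,0) a4@(3,2) a5@(3,2) a6@(0,0) | pheromone: 2 0 0 0 / 0 0 0 0 / 6 0 0 0 / 0 0 9 0 / 0 3 0 0
t=2: a0@(2,0) a1@(3,2) a2@(3,2) a3@(2,0) a4@(3,2) a5@(3,2) a6@(4,1) | pheromone: 1 0 0 0 / 0 0 0 0 / 9 0 0 0 / 0 0 16 0 / 0 4 0 0
t=3: a0@(2,0) a1@(3,2) a2@(3,2) a3@(2,0) a4@(3,2) a5@(3,2) a6@(3,2) | pheromone: 0 0 0 0 / 0 0 0 0 / 12 0 0 0 / 0 0 25 0 / 0 3 0 0
t=4: a0@(2,0) a1@(3,2) a2@(3,2) a3@(2,0) a4@(3,2) a5@(3,2) a6@(3,2) | pheromone: 0 0 0 0 / 0 0 0 0 / 15 0 0 0 / 0 0 34 0 / 0 2 0 0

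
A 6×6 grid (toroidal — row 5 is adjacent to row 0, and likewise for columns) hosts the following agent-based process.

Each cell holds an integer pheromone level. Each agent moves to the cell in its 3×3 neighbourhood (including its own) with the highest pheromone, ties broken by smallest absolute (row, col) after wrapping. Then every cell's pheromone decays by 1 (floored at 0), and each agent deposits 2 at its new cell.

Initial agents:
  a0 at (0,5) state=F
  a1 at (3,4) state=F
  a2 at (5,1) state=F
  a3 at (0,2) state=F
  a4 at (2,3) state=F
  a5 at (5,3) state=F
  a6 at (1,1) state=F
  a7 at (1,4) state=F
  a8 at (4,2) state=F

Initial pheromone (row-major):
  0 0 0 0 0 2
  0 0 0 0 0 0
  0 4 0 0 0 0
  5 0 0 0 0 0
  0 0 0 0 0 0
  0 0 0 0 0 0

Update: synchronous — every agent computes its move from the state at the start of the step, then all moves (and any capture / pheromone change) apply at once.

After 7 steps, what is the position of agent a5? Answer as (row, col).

(0, 5)

t=1: a0@(0,5) a1@(2,3) a2@(0,0) a3@(0,1) a4@(1,2) a5@(0,2) a6@(2,1) a7@(0,5) a8@(3,1) | pheromone: 2 2 2 0 0 5 / 0 0 2 0 0 0 / 0 5 0 2 0 0 / 4 2 0 0 0 0 / 0 0 0 0 0 0 / 0 0 0 0 0 0
t=2: a0@(0,5) a1@(1,2) a2@(0,5) a3@(0,0) a4@(2,1) a5@(0,1) a6@(2,1) a7@(0,5) a8@(2,1) | pheromone: 3 3 1 0 0 10 / 0 0 3 0 0 0 / 0 10 0 1 0 0 / 3 1 0 0 0 0 / 0 0 0 0 0 0 / 0 0 0 0 0 0
t=3: a0@(0,5) a1@(2,1) a2@(0,5) a3@(0,5) a4@(2,1) a5@(0,0) a6@(2,1) a7@(0,5) a8@(2,1) | pheromone: 4 2 0 0 0 17 / 0 0 2 0 0 0 / 0 17 0 0 0 0 / 2 0 0 0 0 0 / 0 0 0 0 0 0 / 0 0 0 0 0 0
t=4: a0@(0,5) a1@(2,1) a2@(0,5) a3@(0,5) a4@(2,1) a5@(0,5) a6@(2,1) a7@(0,5) a8@(2,1) | pheromone: 3 1 0 0 0 26 / 0 0 1 0 0 0 / 0 24 0 0 0 0 / 1 0 0 0 0 0 / 0 0 0 0 0 0 / 0 0 0 0 0 0
t=5: a0@(0,5) a1@(2,1) a2@(0,5) a3@(0,5) a4@(2,1) a5@(0,5) a6@(2,1) a7@(0,5) a8@(2,1) | pheromone: 2 0 0 0 0 35 / 0 0 0 0 0 0 / 0 31 0 0 0 0 / 0 0 0 0 0 0 / 0 0 0 0 0 0 / 0 0 0 0 0 0
t=6: a0@(0,5) a1@(2,1) a2@(0,5) a3@(0,5) a4@(2,1) a5@(0,5) a6@(2,1) a7@(0,5) a8@(2,1) | pheromone: 1 0 0 0 0 44 / 0 0 0 0 0 0 / 0 38 0 0 0 0 / 0 0 0 0 0 0 / 0 0 0 0 0 0 / 0 0 0 0 0 0
t=7: a0@(0,5) a1@(2,1) a2@(0,5) a3@(0,5) a4@(2,1) a5@(0,5) a6@(2,1) a7@(0,5) a8@(2,1) | pheromone: 0 0 0 0 0 53 / 0 0 0 0 0 0 / 0 45 0 0 0 0 / 0 0 0 0 0 0 / 0 0 0 0 0 0 / 0 0 0 0 0 0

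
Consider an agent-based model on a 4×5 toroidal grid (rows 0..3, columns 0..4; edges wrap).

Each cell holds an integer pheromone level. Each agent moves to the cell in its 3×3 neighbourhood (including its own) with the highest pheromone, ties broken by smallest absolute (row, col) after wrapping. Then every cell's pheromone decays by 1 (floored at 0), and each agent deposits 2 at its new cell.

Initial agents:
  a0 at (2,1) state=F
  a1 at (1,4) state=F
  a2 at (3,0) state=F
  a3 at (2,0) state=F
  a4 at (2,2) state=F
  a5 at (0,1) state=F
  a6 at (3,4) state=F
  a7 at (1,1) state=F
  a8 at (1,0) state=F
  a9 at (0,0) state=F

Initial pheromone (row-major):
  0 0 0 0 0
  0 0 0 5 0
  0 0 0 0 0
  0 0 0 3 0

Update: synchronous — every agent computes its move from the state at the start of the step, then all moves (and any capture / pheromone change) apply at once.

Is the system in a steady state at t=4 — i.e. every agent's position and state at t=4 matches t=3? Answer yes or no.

yes

t=1: a0@(1,0) a1@(1,3) a2@(0,0) a3@(1,0) a4@(1,3) a5@(0,0) a6@(3,3) a7@(0,0) a8@(0,0) a9@(0,0) | pheromone: 10 0 0 0 0 / 4 0 0 8 0 / 0 0 0 0 0 / 0 0 0 4 0
t=2: a0@(0,0) a1@(1,3) a2@(0,0) a3@(0,0) a4@(1,3) a5@(0,0) a6@(3,3) a7@(0,0) a8@(0,0) a9@(0,0) | pheromone: 23 0 0 0 0 / 3 0 0 11 0 / 0 0 0 0 0 / 0 0 0 5 0
t=3: a0@(0,0) a1@(1,3) a2@(0,0) a3@(0,0) a4@(1,3) a5@(0,0) a6@(3,3) a7@(0,0) a8@(0,0) a9@(0,0) | pheromone: 36 0 0 0 0 / 2 0 0 14 0 / 0 0 0 0 0 / 0 0 0 6 0
t=4: a0@(0,0) a1@(1,3) a2@(0,0) a3@(0,0) a4@(1,3) a5@(0,0) a6@(3,3) a7@(0,0) a8@(0,0) a9@(0,0) | pheromone: 49 0 0 0 0 / 1 0 0 17 0 / 0 0 0 0 0 / 0 0 0 7 0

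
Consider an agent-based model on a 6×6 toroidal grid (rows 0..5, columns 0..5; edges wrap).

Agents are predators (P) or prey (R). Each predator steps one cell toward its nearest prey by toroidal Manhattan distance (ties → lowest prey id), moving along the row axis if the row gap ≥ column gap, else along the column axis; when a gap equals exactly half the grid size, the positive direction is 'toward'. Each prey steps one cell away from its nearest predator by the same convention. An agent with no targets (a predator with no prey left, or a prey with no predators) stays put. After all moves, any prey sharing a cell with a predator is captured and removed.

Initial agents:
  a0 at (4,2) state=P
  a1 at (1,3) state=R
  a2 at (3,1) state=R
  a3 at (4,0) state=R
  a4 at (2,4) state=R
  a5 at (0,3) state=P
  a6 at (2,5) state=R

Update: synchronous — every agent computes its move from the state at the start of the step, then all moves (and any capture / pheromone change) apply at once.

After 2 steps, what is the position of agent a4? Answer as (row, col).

(3, 5)

t=1: a0@(3,2):P a1@(2,3):R a2@(2,1):R a3@(4,5):R a4@(3,4):R a5@(1,3):P a6@(3,5):R
t=2: a0@(2,2):P a1@(3,3):R a2@(1,1):R a3@(4,4):R a4@(3,5):R a5@(2,3):P a6@(3,4):R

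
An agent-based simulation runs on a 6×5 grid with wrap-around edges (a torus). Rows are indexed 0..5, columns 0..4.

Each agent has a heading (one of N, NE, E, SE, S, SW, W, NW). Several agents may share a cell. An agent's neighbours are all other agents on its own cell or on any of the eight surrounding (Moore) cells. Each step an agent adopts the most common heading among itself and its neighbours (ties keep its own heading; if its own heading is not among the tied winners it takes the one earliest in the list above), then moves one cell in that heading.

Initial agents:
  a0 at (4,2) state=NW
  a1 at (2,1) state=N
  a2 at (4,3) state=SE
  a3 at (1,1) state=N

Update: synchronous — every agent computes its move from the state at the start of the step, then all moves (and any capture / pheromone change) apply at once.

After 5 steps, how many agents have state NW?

t=1: a0@(3,1):NW a1@(1,1):N a2@(5,4):SE a3@(0,1):N
t=2: a0@(2,0):NW a1@(0,1):N a2@(0,0):SE a3@(5,1):N
t=3: a0@(1,4):NW a1@(5,1):N a2@(5,0):N a3@(4,1):N
t=4: a0@(0,3):NW a1@(4,1):N a2@(4,0):N a3@(3,1):N
t=5: a0@(5,2):NW a1@(3,1):N a2@(3,0):N a3@(2,1):N

1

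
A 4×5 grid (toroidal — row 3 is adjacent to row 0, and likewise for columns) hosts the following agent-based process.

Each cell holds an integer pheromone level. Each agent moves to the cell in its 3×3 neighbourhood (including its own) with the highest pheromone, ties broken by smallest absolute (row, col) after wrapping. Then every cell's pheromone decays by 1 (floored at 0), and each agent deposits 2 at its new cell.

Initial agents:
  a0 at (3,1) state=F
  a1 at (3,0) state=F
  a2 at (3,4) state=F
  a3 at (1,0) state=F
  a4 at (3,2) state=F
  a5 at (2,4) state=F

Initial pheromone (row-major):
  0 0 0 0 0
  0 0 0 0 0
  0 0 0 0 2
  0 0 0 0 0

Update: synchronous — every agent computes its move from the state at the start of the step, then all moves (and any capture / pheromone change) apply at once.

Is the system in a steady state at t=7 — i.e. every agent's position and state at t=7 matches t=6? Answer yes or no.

yes

t=1: a0@(0,0) a1@(2,4) a2@(2,4) a3@(2,4) a4@(0,1) a5@(2,4) | pheromone: 2 2 0 0 0 / 0 0 0 0 0 / 0 0 0 0 9 / 0 0 0 0 0
t=2: a0@(0,0) a1@(2,4) a2@(2,4) a3@(2,4) a4@(0,0) a5@(2,4) | pheromone: 5 1 0 0 0 / 0 0 0 0 0 / 0 0 0 0 16 / 0 0 0 0 0
t=3: a0@(0,0) a1@(2,4) a2@(2,4) a3@(2,4) a4@(0,0) a5@(2,4) | pheromone: 8 0 0 0 0 / 0 0 0 0 0 / 0 0 0 0 23 / 0 0 0 0 0
t=4: a0@(0,0) a1@(2,4) a2@(2,4) a3@(2,4) a4@(0,0) a5@(2,4) | pheromone: 11 0 0 0 0 / 0 0 0 0 0 / 0 0 0 0 30 / 0 0 0 0 0
t=5: a0@(0,0) a1@(2,4) a2@(2,4) a3@(2,4) a4@(0,0) a5@(2,4) | pheromone: 14 0 0 0 0 / 0 0 0 0 0 / 0 0 0 0 37 / 0 0 0 0 0
t=6: a0@(0,0) a1@(2,4) a2@(2,4) a3@(2,4) a4@(0,0) a5@(2,4) | pheromone: 17 0 0 0 0 / 0 0 0 0 0 / 0 0 0 0 44 / 0 0 0 0 0
t=7: a0@(0,0) a1@(2,4) a2@(2,4) a3@(2,4) a4@(0,0) a5@(2,4) | pheromone: 20 0 0 0 0 / 0 0 0 0 0 / 0 0 0 0 51 / 0 0 0 0 0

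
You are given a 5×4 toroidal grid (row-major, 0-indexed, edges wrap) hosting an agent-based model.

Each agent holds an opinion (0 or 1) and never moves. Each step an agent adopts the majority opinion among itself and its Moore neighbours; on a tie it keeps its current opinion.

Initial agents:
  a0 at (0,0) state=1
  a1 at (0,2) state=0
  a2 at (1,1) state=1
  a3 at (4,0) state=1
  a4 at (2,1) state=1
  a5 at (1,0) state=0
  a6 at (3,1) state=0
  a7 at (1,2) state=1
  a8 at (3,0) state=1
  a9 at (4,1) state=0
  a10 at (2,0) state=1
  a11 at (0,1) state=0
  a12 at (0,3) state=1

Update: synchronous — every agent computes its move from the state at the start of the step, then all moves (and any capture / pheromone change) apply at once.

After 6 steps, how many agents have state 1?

t=1: a0@(0,0):1 a1@(0,2):0 a2@(1,1):1 a3@(4,0):1 a4@(2,1):1 a5@(1,0):1 a6@(3,1):1 a7@(1,2):1 a8@(3,0):1 a9@(4,1):0 a10@(2,0):1 a11@(0,1):0 a12@(0,3):1
t=2: a0@(0,0):1 a1@(0,2):0 a2@(1,1):1 a3@(4,0):1 a4@(2,1):1 a5@(1,0):1 a6@(3,1):1 a7@(1,2):1 a8@(3,0):1 a9@(4,1):1 a10@(2,0):1 a11@(0,1):1 a12@(0,3):1
t=3: a0@(0,0):1 a1@(0,2):1 a2@(1,1):1 a3@(4,0):1 a4@(2,1):1 a5@(1,0):1 a6@(3,1):1 a7@(1,2):1 a8@(3,0):1 a9@(4,1):1 a10@(2,0):1 a11@(0,1):1 a12@(0,3):1
t=4: (unchanged — steady state)

13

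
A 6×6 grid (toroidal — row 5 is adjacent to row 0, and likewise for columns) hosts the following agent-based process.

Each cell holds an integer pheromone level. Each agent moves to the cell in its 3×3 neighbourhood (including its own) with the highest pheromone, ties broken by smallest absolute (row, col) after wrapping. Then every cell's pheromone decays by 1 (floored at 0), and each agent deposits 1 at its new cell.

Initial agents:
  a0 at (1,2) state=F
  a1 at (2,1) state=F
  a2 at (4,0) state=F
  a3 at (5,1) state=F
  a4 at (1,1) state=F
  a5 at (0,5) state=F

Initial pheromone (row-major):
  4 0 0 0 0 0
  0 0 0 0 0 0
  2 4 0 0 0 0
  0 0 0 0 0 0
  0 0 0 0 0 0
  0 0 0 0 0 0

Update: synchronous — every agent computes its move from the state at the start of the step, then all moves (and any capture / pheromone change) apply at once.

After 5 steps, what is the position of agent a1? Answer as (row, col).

t=1: a0@(2,1) a1@(2,1) a2@(3,0) a3@(0,0) a4@(0,0) a5@(0,0) | pheromone: 6 0 0 0 0 0 / 0 0 0 0 0 0 / 1 5 0 0 0 0 / 1 0 0 0 0 0 / 0 0 0 0 0 0 / 0 0 0 0 0 0
t=2: a0@(2,1) a1@(2,1) a2@(2,1) a3@(0,0) a4@(0,0) a5@(0,0) | pheromone: 8 0 0 0 0 0 / 0 0 0 0 0 0 / 0 7 0 0 0 0 / 0 0 0 0 0 0 / 0 0 0 0 0 0 / 0 0 0 0 0 0
t=3: a0@(2,1) a1@(2,1) a2@(2,1) a3@(0,0) a4@(0,0) a5@(0,0) | pheromone: 10 0 0 0 0 0 / 0 0 0 0 0 0 / 0 9 0 0 0 0 / 0 0 0 0 0 0 / 0 0 0 0 0 0 / 0 0 0 0 0 0
t=4: a0@(2,1) a1@(2,1) a2@(2,1) a3@(0,0) a4@(0,0) a5@(0,0) | pheromone: 12 0 0 0 0 0 / 0 0 0 0 0 0 / 0 11 0 0 0 0 / 0 0 0 0 0 0 / 0 0 0 0 0 0 / 0 0 0 0 0 0
t=5: a0@(2,1) a1@(2,1) a2@(2,1) a3@(0,0) a4@(0,0) a5@(0,0) | pheromone: 14 0 0 0 0 0 / 0 0 0 0 0 0 / 0 13 0 0 0 0 / 0 0 0 0 0 0 / 0 0 0 0 0 0 / 0 0 0 0 0 0

(2, 1)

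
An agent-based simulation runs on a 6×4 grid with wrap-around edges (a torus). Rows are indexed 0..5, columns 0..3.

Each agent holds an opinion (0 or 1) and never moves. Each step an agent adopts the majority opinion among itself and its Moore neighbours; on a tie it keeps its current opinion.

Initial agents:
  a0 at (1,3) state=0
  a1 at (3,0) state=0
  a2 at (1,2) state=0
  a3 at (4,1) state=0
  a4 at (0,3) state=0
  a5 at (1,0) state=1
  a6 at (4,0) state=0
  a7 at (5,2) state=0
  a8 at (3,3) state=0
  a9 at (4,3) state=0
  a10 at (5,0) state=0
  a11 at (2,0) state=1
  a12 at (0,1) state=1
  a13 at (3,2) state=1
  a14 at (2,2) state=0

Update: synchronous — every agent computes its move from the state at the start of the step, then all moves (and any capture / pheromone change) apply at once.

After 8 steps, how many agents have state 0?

t=1: a0@(1,3):0 a1@(3,0):0 a2@(1,2):0 a3@(4,1):0 a4@(0,3):0 a5@(1,0):1 a6@(4,0):0 a7@(5,2):0 a8@(3,3):0 a9@(4,3):0 a10@(5,0):0 a11@(2,0):0 a12@(0,1):0 a13@(3,2):0 a14@(2,2):0
t=2: a0@(1,3):0 a1@(3,0):0 a2@(1,2):0 a3@(4,1):0 a4@(0,3):0 a5@(1,0):0 a6@(4,0):0 a7@(5,2):0 a8@(3,3):0 a9@(4,3):0 a10@(5,0):0 a11@(2,0):0 a12@(0,1):0 a13@(3,2):0 a14@(2,2):0
t=3: (unchanged — steady state)

15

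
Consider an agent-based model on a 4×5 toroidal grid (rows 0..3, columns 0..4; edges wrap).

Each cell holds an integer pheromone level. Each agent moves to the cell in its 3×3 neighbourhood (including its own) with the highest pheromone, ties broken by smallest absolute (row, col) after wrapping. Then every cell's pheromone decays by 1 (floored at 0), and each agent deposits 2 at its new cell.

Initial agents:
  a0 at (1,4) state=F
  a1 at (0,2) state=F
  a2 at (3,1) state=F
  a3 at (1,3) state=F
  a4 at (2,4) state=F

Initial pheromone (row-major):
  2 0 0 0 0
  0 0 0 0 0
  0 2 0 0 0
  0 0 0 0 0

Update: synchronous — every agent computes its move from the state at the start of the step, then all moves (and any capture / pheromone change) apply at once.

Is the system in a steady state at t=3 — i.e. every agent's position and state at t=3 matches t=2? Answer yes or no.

t=1: a0@(0,0) a1@(0,1) a2@(0,0) a3@(0,2) a4@(1,0) | pheromone: 5 2 2 0 0 / 2 0 0 0 0 / 0 1 0 0 0 / 0 0 0 0 0
t=2: a0@(0,0) a1@(0,0) a2@(0,0) a3@(0,1) a4@(0,0) | pheromone: 12 3 1 0 0 / 1 0 0 0 0 / 0 0 0 0 0 / 0 0 0 0 0
t=3: a0@(0,0) a1@(0,0) a2@(0,0) a3@(0,0) a4@(0,0) | pheromone: 21 2 0 0 0 / 0 0 0 0 0 / 0 0 0 0 0 / 0 0 0 0 0

no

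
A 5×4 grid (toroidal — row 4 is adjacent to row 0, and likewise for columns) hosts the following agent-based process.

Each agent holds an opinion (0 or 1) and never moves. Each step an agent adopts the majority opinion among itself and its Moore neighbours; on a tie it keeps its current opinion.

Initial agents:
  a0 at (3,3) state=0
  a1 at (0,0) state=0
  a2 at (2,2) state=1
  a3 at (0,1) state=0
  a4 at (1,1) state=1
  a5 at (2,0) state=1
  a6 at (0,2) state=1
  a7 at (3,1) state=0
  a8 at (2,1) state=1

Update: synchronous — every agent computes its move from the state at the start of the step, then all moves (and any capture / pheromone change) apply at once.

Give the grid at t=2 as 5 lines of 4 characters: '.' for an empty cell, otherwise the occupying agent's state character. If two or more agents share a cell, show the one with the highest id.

t=1: a0@(3,3):1 a1@(0,0):0 a2@(2,2):1 a3@(0,1):0 a4@(1,1):1 a5@(2,0):1 a6@(0,2):1 a7@(3,1):1 a8@(2,1):1
t=2: (unchanged — steady state)

001.
.1..
111.
.1.1
....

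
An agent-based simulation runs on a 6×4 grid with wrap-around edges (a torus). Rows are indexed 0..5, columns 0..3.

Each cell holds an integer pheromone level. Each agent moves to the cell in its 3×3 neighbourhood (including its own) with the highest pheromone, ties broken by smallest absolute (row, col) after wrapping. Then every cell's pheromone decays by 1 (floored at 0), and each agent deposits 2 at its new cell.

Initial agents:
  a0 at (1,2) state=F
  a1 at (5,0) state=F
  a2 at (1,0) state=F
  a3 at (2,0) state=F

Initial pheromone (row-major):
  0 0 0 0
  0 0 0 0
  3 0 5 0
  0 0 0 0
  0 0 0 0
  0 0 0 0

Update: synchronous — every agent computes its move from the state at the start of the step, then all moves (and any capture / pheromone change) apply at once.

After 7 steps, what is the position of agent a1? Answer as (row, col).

(0, 0)

t=1: a0@(2,2) a1@(0,0) a2@(2,0) a3@(2,0) | pheromone: 2 0 0 0 / 0 0 0 0 / 6 0 6 0 / 0 0 0 0 / 0 0 0 0 / 0 0 0 0
t=2: a0@(2,2) a1@(0,0) a2@(2,0) a3@(2,0) | pheromone: 3 0 0 0 / 0 0 0 0 / 9 0 7 0 / 0 0 0 0 / 0 0 0 0 / 0 0 0 0
t=3: a0@(2,2) a1@(0,0) a2@(2,0) a3@(2,0) | pheromone: 4 0 0 0 / 0 0 0 0 / 12 0 8 0 / 0 0 0 0 / 0 0 0 0 / 0 0 0 0
t=4: a0@(2,2) a1@(0,0) a2@(2,0) a3@(2,0) | pheromone: 5 0 0 0 / 0 0 0 0 / 15 0 9 0 / 0 0 0 0 / 0 0 0 0 / 0 0 0 0
t=5: a0@(2,2) a1@(0,0) a2@(2,0) a3@(2,0) | pheromone: 6 0 0 0 / 0 0 0 0 / 18 0 10 0 / 0 0 0 0 / 0 0 0 0 / 0 0 0 0
t=6: a0@(2,2) a1@(0,0) a2@(2,0) a3@(2,0) | pheromone: 7 0 0 0 / 0 0 0 0 / 21 0 11 0 / 0 0 0 0 / 0 0 0 0 / 0 0 0 0
t=7: a0@(2,2) a1@(0,0) a2@(2,0) a3@(2,0) | pheromone: 8 0 0 0 / 0 0 0 0 / 24 0 12 0 / 0 0 0 0 / 0 0 0 0 / 0 0 0 0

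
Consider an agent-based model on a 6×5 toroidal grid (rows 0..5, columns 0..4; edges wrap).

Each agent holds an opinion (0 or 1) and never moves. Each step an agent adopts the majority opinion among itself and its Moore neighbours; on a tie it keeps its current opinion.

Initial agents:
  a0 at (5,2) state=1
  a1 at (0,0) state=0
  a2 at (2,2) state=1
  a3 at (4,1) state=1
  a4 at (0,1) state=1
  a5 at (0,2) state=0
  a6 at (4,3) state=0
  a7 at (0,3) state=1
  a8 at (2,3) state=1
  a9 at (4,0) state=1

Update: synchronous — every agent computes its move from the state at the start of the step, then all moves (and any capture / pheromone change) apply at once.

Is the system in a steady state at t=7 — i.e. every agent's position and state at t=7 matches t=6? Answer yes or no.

yes

t=1: a0@(5,2):1 a1@(0,0):0 a2@(2,2):1 a3@(4,1):1 a4@(0,1):1 a5@(0,2):1 a6@(4,3):0 a7@(0,3):1 a8@(2,3):1 a9@(4,0):1
t=2: (unchanged — steady state)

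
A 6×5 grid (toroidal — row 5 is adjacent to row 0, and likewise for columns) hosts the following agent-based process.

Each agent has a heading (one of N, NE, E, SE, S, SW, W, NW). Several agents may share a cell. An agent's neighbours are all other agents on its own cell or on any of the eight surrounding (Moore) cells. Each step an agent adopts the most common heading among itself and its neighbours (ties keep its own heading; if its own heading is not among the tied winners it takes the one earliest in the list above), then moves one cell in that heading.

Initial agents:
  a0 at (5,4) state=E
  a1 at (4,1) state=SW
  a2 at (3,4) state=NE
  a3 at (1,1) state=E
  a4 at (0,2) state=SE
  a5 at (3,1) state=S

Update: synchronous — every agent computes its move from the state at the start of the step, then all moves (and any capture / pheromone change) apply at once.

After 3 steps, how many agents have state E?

t=1: a0@(5,0):E a1@(5,0):SW a2@(2,0):NE a3@(1,2):E a4@(1,3):SE a5@(4,1):S
t=2: a0@(5,1):E a1@(0,4):SW a2@(1,1):NE a3@(1,3):E a4@(2,4):SE a5@(5,1):S
t=3: a0@(5,2):E a1@(1,3):SW a2@(0,2):NE a3@(1,4):E a4@(3,0):SE a5@(0,1):S

2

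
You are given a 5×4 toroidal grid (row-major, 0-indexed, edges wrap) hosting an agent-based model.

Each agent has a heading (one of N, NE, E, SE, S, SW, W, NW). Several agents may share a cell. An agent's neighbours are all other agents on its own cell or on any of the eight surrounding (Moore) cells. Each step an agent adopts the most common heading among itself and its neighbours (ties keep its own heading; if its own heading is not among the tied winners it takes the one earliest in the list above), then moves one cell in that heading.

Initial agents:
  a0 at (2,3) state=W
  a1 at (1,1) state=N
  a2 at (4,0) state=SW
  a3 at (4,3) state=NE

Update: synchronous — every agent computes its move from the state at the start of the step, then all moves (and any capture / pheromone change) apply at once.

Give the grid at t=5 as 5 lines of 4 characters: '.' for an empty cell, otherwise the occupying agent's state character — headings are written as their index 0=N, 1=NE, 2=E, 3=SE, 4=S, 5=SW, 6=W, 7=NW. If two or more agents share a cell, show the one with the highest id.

....
.0..
..6.
....
1..5

t=1: a0@(2,2):W a1@(0,1):N a2@(0,3):SW a3@(3,0):NE
t=2: a0@(2,1):W a1@(4,1):N a2@(1,2):SW a3@(2,1):NE
t=3: a0@(2,0):W a1@(3,1):N a2@(2,1):SW a3@(1,2):NE
t=4: a0@(2,3):W a1@(2,1):N a2@(3,0):SW a3@(0,3):NE
t=5: a0@(2,2):W a1@(1,1):N a2@(4,3):SW a3@(4,0):NE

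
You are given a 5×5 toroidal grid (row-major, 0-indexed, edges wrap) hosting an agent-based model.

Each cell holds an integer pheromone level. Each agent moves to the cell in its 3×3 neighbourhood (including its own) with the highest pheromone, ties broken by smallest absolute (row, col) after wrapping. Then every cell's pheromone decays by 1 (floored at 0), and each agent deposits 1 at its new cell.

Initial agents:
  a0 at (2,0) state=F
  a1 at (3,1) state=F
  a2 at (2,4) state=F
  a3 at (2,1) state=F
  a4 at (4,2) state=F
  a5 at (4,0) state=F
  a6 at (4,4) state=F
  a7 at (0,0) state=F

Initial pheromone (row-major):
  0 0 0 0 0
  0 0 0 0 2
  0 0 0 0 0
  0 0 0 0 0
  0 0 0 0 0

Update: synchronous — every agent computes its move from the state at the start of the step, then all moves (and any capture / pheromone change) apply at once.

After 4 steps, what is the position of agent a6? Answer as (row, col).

t=1: a0@(1,4) a1@(2,0) a2@(1,4) a3@(1,0) a4@(0,1) a5@(0,0) a6@(0,0) a7@(1,4) | pheromone: 2 1 0 0 0 / 1 0 0 0 4 / 1 0 0 0 0 / 0 0 0 0 0 / 0 0 0 0 0
t=2: a0@(1,4) a1@(1,4) a2@(1,4) a3@(1,4) a4@(0,0) a5@(1,4) a6@(1,4) a7@(1,4) | pheromone: 2 0 0 0 0 / 0 0 0 0 10 / 0 0 0 0 0 / 0 0 0 0 0 / 0 0 0 0 0
t=3: a0@(1,4) a1@(1,4) a2@(1,4) a3@(1,4) a4@(1,4) a5@(1,4) a6@(1,4) a7@(1,4) | pheromone: 1 0 0 0 0 / 0 0 0 0 17 / 0 0 0 0 0 / 0 0 0 0 0 / 0 0 0 0 0
t=4: a0@(1,4) a1@(1,4) a2@(1,4) a3@(1,4) a4@(1,4) a5@(1,4) a6@(1,4) a7@(1,4) | pheromone: 0 0 0 0 0 / 0 0 0 0 24 / 0 0 0 0 0 / 0 0 0 0 0 / 0 0 0 0 0

(1, 4)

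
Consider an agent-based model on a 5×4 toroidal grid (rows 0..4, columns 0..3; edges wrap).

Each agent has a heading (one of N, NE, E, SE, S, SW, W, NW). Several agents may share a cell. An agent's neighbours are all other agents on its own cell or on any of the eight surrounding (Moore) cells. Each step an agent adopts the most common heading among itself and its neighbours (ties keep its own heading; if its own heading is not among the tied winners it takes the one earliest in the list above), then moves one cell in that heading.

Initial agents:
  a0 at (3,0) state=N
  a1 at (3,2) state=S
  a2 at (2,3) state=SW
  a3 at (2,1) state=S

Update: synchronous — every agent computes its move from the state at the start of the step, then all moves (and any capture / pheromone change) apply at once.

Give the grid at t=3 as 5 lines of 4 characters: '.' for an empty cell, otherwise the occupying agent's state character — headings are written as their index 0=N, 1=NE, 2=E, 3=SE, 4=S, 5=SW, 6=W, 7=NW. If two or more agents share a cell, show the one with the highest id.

t=1: a0@(2,0):N a1@(4,2):S a2@(3,2):SW a3@(3,1):S
t=2: a0@(1,0):N a1@(0,2):S a2@(4,2):S a3@(4,1):S
t=3: a0@(0,0):N a1@(1,2):S a2@(0,2):S a3@(0,1):S

044.
..4.
....
....
....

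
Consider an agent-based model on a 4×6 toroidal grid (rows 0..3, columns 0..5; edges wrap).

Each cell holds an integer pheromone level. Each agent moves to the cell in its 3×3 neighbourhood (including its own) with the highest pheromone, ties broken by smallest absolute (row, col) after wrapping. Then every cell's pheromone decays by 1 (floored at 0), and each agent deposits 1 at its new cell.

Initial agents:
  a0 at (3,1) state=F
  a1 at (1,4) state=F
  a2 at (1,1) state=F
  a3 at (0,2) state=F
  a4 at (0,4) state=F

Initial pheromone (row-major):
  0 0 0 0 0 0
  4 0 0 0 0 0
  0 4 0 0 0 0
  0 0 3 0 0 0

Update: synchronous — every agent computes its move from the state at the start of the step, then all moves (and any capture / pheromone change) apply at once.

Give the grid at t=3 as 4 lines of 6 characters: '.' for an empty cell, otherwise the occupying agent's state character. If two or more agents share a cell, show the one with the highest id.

t=1: a0@(2,1) a1@(0,3) a2@(1,0) a3@(3,2) a4@(0,3) | pheromone: 0 0 0 2 0 0 / 4 0 0 0 0 0 / 0 4 0 0 0 0 / 0 0 3 0 0 0
t=2: a0@(1,0) a1@(3,2) a2@(1,0) a3@(2,1) a4@(3,2) | pheromone: 0 0 0 1 0 0 / 5 0 0 0 0 0 / 0 4 0 0 0 0 / 0 0 4 0 0 0
t=3: a0@(1,0) a1@(2,1) a2@(1,0) a3@(1,0) a4@(2,1) | pheromone: 0 0 0 0 0 0 / 7 0 0 0 0 0 / 0 5 0 0 0 0 / 0 0 3 0 0 0

......
F.....
.F....
......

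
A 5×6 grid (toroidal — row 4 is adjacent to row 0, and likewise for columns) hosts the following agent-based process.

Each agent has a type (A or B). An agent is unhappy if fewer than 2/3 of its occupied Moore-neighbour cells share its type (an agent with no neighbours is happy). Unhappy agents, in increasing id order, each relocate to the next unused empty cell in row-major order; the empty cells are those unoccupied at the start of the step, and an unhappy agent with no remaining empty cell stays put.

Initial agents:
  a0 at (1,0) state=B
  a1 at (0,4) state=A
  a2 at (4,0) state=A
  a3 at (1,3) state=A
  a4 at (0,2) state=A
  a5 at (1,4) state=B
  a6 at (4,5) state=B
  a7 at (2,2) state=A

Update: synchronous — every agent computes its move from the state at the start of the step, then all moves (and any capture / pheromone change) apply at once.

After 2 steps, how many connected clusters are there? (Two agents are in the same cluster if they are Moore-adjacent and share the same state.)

t=1: a0@(1,0):B a1@(0,0):A a2@(0,1):A a3@(1,3):A a4@(0,2):A a5@(0,3):B a6@(0,5):B a7@(2,2):A
t=2: a0@(0,4):B a1@(1,1):A a2@(0,1):A a3@(1,3):A a4@(0,2):A a5@(1,2):B a6@(1,4):B a7@(2,2):A

3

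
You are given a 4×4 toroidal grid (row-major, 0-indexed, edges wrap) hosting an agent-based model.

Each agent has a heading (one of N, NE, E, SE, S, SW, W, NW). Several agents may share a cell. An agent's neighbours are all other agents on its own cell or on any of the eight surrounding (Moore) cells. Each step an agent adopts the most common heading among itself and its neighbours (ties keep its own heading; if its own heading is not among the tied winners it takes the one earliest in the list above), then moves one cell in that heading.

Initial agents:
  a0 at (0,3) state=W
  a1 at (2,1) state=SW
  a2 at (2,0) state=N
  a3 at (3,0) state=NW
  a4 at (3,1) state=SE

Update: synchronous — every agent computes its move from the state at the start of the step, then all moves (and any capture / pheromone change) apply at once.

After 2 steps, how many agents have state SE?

t=1: a0@(0,2):W a1@(3,0):SW a2@(1,0):N a3@(2,3):NW a4@(0,2):SE
t=2: a0@(0,1):W a1@(0,3):SW a2@(0,0):N a3@(1,2):NW a4@(1,3):SE

1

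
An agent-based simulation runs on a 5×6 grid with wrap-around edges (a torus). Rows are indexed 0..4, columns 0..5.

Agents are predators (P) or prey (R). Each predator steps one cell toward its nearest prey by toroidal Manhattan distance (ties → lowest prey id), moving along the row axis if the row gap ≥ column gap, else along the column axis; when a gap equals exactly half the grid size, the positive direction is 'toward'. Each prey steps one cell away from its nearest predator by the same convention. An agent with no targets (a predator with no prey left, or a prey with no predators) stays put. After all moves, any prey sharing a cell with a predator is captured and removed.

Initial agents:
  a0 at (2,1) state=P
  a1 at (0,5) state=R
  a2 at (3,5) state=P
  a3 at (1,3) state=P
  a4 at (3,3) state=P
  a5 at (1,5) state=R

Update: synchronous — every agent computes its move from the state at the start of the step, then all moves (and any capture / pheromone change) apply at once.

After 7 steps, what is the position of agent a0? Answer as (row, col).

t=1: a0@(2,0):P a1@(1,5):R a2@(4,5):P a3@(1,4):P a4@(4,3):P a5@(0,5):R
t=2: a0@(1,0):P a2@(0,5):P a3@(1,5):P a4@(4,4):P
t=3: (unchanged — steady state)

(1, 0)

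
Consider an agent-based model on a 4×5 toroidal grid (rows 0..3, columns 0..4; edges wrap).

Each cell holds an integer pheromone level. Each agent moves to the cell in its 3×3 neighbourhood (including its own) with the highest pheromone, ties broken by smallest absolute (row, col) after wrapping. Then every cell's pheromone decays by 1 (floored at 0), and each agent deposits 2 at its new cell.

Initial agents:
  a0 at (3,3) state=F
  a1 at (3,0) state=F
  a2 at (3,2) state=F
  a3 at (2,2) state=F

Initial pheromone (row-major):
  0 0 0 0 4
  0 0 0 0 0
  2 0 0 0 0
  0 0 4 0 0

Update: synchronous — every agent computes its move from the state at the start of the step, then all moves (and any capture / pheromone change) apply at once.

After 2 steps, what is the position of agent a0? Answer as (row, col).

t=1: a0@(0,4) a1@(0,4) a2@(3,2) a3@(3,2) | pheromone: 0 0 0 0 7 / 0 0 0 0 0 / 1 0 0 0 0 / 0 0 7 0 0
t=2: a0@(0,4) a1@(0,4) a2@(3,2) a3@(3,2) | pheromone: 0 0 0 0 10 / 0 0 0 0 0 / 0 0 0 0 0 / 0 0 10 0 0

(0, 4)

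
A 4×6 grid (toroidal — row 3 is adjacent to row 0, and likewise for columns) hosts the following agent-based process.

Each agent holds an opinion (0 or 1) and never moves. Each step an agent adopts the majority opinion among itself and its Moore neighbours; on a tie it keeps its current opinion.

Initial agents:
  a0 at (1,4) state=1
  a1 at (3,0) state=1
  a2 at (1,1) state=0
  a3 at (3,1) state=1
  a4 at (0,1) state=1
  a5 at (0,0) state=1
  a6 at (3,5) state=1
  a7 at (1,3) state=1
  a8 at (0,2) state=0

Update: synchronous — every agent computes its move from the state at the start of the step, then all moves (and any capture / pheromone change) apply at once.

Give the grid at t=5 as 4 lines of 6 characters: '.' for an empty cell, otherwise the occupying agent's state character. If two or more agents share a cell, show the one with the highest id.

111...
.1.11.
......
11...1

t=1: a0@(1,4):1 a1@(3,0):1 a2@(1,1):0 a3@(3,1):1 a4@(0,1):1 a5@(0,0):1 a6@(3,5):1 a7@(1,3):1 a8@(0,2):1
t=2: a0@(1,4):1 a1@(3,0):1 a2@(1,1):1 a3@(3,1):1 a4@(0,1):1 a5@(0,0):1 a6@(3,5):1 a7@(1,3):1 a8@(0,2):1
t=3: (unchanged — steady state)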